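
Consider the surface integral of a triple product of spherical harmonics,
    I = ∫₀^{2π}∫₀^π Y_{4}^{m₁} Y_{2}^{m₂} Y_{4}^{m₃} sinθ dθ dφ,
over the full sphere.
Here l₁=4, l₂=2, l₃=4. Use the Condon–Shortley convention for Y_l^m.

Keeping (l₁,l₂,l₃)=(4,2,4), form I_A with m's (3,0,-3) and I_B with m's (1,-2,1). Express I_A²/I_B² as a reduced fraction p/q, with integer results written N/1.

l's match ⇒ only the (l;m) 3-j factors differ between A and B.
A: triangle coeff Δ(4,2,4) = 1/13860; Σ_t [0,1]: t=0:+1/480 t=1:−1/720 = 1/1440; (3j)²=7/1980 [(4 2 4; 3 0 -3)], sign=-1
B: triangle coeff Δ(4,2,4) = 1/13860; Σ_t [0,0]: t=0:+1/144 = 1/144; (3j)²=10/231 [(4 2 4; 1 -2 1)], sign=-1
I_A²/I_B² = (7/1980)/(10/231) = 49/600

49/600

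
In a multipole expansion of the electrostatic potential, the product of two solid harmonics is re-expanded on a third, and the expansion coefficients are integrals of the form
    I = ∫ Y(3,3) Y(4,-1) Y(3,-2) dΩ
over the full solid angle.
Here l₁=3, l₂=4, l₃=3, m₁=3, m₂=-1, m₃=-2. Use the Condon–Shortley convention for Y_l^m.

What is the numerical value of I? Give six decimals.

Rules hold: Σm=0, L=10 even, 1≤3≤7.
N = 7·9·7 = 441
Δ = 4!·2!·4!/11! = 1/34650
Racah Σ t=1..3: t=1:−1/72 t=2:+1/16 t=3:−1/72 = 5/144
⇒ 3j(3 4 3; 0 0 0)² = 2/77, sgn -1
Racah Σ t=0..0: t=0:+1/288 = 1/288
⇒ 3j(3 4 3; 3 -1 -2)² = 5/231, sgn -1
4πI² = N·(3j₀)²·(3jₘ)² = 30/121
I = +1·√(0.247934/4π) = 0.14046335

0.140463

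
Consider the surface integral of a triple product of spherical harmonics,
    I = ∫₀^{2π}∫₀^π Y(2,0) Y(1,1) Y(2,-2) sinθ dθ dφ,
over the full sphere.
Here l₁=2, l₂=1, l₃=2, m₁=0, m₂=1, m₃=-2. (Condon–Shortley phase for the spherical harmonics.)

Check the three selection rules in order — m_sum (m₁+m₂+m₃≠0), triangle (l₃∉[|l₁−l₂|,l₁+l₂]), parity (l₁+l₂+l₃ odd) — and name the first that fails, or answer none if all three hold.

Σmᵢ = -1  ✗
l₃∈[|l₁−l₂|,l₁+l₂]=[1,3], have l₃=2
Σlᵢ = 5 ⇒ odd

m_sum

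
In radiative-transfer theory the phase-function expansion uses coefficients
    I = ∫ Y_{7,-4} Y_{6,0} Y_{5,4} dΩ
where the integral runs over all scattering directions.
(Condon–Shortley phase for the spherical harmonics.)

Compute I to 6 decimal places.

Checks pass: Σm=0; 18 even; l₃=5∈[1,13].
(2·7+1)(2·6+1)(2·5+1) = 2145
Δ: 8! 6! 4! / 19! → 1/174594420
sum: t=2:+1/4147200 t=3:−1/207360 t=4:+1/82944 t=5:−1/207360 t=6:+1/4147200 = 1/345600
3j²(7 6 5; 0 0 0) = Δ·Π!·Σ² = 420/46189  (sign -1)
sum: t=5:−1/3110400 t=6:+1/4147200 = -1/12441600
3j²(7 6 5; -4 0 4) = Δ·Π!·Σ² = 7/4199  (sign +1)
combine: 4πI² = 2145·420/46189·7/4199 = 44100/1356277
take √, sign -1: I = -0.05086747

-0.050867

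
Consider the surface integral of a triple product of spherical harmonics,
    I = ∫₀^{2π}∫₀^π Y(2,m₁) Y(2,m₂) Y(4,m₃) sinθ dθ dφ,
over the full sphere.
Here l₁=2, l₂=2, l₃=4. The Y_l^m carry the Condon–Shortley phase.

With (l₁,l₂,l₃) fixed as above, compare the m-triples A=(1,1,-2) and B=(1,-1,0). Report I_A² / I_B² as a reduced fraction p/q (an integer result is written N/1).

5/2

l's match ⇒ only the (l;m) 3-j factors differ between A and B.
A: triangle coeff Δ(2,2,4) = 1/630; Σ_t [0,0]: t=0:+1/36 = 1/36; (3j)²=4/63 [(2 2 4; 1 1 -2)], sign=+1
B: triangle coeff Δ(2,2,4) = 1/630; Σ_t [0,0]: t=0:+1/36 = 1/36; (3j)²=8/315 [(2 2 4; 1 -1 0)], sign=+1
I_A²/I_B² = (4/63)/(8/315) = 5/2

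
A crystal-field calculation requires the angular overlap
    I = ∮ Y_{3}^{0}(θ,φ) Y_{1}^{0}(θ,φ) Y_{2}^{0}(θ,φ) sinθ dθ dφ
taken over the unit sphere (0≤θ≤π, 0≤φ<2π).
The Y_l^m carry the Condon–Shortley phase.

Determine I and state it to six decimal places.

Checks pass: Σm=0; 6 even; l₃=2∈[2,4].
(2·3+1)(2·1+1)(2·2+1) = 105
Δ: 2! 4! 0! / 7! → 1/105
sum: t=1:−1/4 = -1/4
3j²(3 1 2; 0 0 0) = Δ·Π!·Σ² = 3/35  (sign -1)
(m-triple is (0,0,0) — same symbol as above.)
combine: 4πI² = 105·3/35·3/35 = 27/35
take √, sign +1: I = 0.24776670

0.247767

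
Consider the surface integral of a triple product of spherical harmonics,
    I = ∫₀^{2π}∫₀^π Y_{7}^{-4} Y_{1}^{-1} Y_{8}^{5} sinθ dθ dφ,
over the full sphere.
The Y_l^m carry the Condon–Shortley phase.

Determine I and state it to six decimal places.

-0.270230

m-sum 0 ✓  L=16 even ✓  6≤8≤8 ✓
Π(2lᵢ+1) = 15×3×17 = 765
triangle coeff Δ(7,1,8) = 1/2040
Σ_t [0,0]: t=0:+1/25401600 = 1/25401600
(3j)²=8/255 [(7 1 8; 0 0 0)], sign=+1
Σ_t [0,0]: t=0:+1/479001600 = 1/479001600
(3j)²=13/340 [(7 1 8; -4 -1 5)], sign=-1
⇒ 4πI² = 78/85
I = (-1)√(78/85/(4π)) = -0.27022959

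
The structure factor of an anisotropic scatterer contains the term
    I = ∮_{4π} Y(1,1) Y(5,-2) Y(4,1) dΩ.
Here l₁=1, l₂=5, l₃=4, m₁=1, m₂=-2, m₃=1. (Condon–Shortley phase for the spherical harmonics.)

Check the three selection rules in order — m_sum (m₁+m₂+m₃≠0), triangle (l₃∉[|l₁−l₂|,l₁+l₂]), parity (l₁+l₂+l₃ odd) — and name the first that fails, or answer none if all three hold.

none

azimuthal sum: 1 − 2 + 1 = 0  ✓
4 ≤ 4 ≤ 6 (triangle on l)  ✓
L = 1 + 5 + 4 = 10 (even)  ✓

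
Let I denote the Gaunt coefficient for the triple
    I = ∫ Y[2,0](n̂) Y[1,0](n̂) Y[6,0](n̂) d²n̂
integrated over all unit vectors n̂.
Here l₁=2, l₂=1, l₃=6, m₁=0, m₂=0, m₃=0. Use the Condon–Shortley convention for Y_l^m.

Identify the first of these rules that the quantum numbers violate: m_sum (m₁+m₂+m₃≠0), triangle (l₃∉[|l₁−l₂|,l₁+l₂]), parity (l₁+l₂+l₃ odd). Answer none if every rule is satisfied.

azimuthal sum: 0 + 0 + 0 = 0  ✓
1 ≤ 6 ≤ 3 (triangle on l)  ✗
L = 2 + 1 + 6 = 9 (odd)

triangle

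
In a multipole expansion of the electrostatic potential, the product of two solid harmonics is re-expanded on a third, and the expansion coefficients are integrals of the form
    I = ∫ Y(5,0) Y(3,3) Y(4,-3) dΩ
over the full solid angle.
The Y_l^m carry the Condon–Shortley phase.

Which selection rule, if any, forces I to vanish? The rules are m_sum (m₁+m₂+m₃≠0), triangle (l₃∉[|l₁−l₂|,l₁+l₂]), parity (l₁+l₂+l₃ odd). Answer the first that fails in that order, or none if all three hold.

none

Σmᵢ = 0  ✓
l₃∈[|l₁−l₂|,l₁+l₂]=[2,8], have l₃=4  ✓
Σlᵢ = 12 ⇒ even  ✓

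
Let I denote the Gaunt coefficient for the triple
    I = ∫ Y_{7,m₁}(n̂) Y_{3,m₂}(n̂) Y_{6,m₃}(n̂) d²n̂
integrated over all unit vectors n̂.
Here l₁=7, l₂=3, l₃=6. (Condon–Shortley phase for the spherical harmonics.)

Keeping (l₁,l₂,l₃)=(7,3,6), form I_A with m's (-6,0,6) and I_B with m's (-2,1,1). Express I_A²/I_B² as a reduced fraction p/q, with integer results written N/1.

l's match ⇒ only the (l;m) 3-j factors differ between A and B.
A: triangle coeff Δ(7,3,6) = 1/2042040; Σ_t [3,3]: t=3:−1/43545600 = -1/43545600; (3j)²=33/1190 [(7 3 6; -6 0 6)], sign=-1
B: triangle coeff Δ(7,3,6) = 1/2042040; Σ_t [2,4]: t=2:+1/241920 t=3:−1/103680 t=4:+1/691200 = -59/14515200; (3j)²=3481/340340 [(7 3 6; -2 1 1)], sign=+1
I_A²/I_B² = (33/1190)/(3481/340340) = 9438/3481

9438/3481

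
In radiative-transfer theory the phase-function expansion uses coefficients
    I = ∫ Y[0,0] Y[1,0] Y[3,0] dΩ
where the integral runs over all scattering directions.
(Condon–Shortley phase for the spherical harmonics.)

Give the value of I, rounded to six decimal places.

0.000000

l₃=3 ∉ [1,1] — triangle fails ⇒ I = 0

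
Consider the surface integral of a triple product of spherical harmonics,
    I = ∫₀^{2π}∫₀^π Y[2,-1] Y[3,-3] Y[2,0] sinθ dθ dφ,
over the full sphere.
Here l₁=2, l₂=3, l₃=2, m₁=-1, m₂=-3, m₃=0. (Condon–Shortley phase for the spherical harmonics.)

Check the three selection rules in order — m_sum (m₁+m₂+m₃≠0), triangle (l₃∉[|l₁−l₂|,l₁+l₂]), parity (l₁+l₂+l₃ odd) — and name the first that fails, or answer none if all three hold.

m_sum

azimuthal sum: -1 − 3 + 0 = -4  ✗
1 ≤ 2 ≤ 5 (triangle on l)
L = 2 + 3 + 2 = 7 (odd)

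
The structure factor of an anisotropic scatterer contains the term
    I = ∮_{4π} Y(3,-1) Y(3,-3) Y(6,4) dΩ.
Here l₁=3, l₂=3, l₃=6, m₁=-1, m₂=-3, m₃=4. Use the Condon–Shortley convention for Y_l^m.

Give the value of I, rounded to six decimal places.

0.171787

m-sum 0 ✓  L=12 even ✓  0≤6≤6 ✓
Π(2lᵢ+1) = 7×7×13 = 637
triangle coeff Δ(3,3,6) = 1/12012
Σ_t [0,0]: t=0:+1/1296 = 1/1296
(3j)²=100/3003 [(3 3 6; 0 0 0)], sign=+1
Σ_t [0,0]: t=0:+1/34560 = 1/34560
(3j)²=5/286 [(3 3 6; -1 -3 4)], sign=+1
⇒ 4πI² = 1750/4719
I = (+1)√(1750/4719/(4π)) = 0.17178653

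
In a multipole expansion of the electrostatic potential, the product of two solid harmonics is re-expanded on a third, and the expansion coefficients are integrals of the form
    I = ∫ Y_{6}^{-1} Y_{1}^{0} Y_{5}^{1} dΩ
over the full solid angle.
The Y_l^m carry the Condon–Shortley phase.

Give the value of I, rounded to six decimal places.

Rules hold: Σm=0, L=12 even, 5≤5≤7.
N = 13·3·11 = 429
Δ = 2!·10!·0!/13! = 1/858
Racah Σ t=1..1: t=1:−1/14400 = -1/14400
⇒ 3j(6 1 5; 0 0 0)² = 6/143, sgn +1
Racah Σ t=1..1: t=1:−1/17280 = -1/17280
⇒ 3j(6 1 5; -1 0 1)² = 35/858, sgn -1
4πI² = N·(3j₀)²·(3jₘ)² = 105/143
I = -1·√(0.734266/4π) = -0.24172507

-0.241725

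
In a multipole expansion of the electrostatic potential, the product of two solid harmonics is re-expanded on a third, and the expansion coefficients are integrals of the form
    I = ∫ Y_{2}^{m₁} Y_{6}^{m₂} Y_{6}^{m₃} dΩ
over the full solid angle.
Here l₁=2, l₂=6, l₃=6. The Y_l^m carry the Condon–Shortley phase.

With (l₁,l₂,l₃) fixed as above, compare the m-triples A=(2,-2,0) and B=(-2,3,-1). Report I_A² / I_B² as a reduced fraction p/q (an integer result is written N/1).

l's match ⇒ only the (l;m) 3-j factors differ between A and B.
A: triangle coeff Δ(2,6,6) = 1/90090; Σ_t [0,0]: t=0:+1/69120 = 1/69120; (3j)²=4/143 [(2 6 6; 2 -2 0)], sign=+1
B: triangle coeff Δ(2,6,6) = 1/90090; Σ_t [2,2]: t=2:+1/120960 = 1/120960; (3j)²=24/1001 [(2 6 6; -2 3 -1)], sign=-1
I_A²/I_B² = (4/143)/(24/1001) = 7/6

7/6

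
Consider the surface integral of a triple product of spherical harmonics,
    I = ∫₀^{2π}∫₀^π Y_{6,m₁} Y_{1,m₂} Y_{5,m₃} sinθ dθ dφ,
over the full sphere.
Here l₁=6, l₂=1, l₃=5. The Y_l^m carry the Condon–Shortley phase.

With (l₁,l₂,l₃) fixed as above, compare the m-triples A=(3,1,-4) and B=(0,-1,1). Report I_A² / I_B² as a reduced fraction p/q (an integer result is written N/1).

Same 6,1,5: normalisation and zero-m 3j drop out of the ratio.
A: Δ: 2! 10! 0! / 13! → 1/858; sum: t=2:+1/725760 = 1/725760; 3j²(6 1 5; 3 1 -4) = Δ·Π!·Σ² = 1/286  (sign -1)
B: Δ: 2! 10! 0! / 13! → 1/858; sum: t=0:+1/34560 = 1/34560; 3j²(6 1 5; 0 -1 1) = Δ·Π!·Σ² = 5/286  (sign +1)
I_A²/I_B² = (1/286)/(5/286) = 1/5

1/5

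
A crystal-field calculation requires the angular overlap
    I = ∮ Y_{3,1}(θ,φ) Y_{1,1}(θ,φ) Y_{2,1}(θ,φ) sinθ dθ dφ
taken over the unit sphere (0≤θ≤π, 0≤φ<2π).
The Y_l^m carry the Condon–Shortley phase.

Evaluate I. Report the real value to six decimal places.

0.000000

1 + 1 + 1 = 3 ≠ 0: azimuthal integral kills it; I = 0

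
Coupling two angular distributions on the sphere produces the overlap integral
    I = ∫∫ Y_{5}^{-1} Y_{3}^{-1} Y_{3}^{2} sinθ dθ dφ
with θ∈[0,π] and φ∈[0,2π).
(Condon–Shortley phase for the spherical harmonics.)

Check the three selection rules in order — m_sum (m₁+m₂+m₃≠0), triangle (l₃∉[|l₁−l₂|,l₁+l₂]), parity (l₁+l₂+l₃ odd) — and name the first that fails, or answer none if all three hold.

azimuthal sum: -1 − 1 + 2 = 0  ✓
2 ≤ 3 ≤ 8 (triangle on l)  ✓
L = 5 + 3 + 3 = 11 (odd)  ✗

parity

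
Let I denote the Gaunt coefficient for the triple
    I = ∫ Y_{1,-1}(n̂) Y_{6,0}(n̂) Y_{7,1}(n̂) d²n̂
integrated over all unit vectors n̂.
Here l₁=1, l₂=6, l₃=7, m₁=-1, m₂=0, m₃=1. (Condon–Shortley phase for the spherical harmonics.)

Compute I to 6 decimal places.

-0.185147

m-sum 0 ✓  L=14 even ✓  5≤7≤7 ✓
Π(2lᵢ+1) = 3×13×15 = 585
triangle coeff Δ(1,6,7) = 1/1365
Σ_t [0,0]: t=0:+1/518400 = 1/518400
(3j)²=7/195 [(1 6 7; 0 0 0)], sign=-1
Σ_t [0,0]: t=0:+1/1036800 = 1/1036800
(3j)²=4/195 [(1 6 7; -1 0 1)], sign=+1
⇒ 4πI² = 28/65
I = (-1)√(28/65/(4π)) = -0.18514731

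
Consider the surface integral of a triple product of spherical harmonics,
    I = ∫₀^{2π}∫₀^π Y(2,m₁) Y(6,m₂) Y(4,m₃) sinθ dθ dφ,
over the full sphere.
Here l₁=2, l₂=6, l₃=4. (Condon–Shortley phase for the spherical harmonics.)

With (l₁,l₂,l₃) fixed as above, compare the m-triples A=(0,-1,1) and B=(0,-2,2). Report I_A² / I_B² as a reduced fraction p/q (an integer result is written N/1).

5/4

Shared (l₁,l₂,l₃)=(2,6,4): N and (l;000)² cancel in I_A²/I_B².
A: Δ = 4!·0!·8!/13! = 1/6435; Racah Σ t=2..2: t=2:+1/2880 = 1/2880; ⇒ 3j(2 6 4; 0 -1 1)² = 14/429, sgn -1
B: Δ = 4!·0!·8!/13! = 1/6435; Racah Σ t=2..2: t=2:+1/5760 = 1/5760; ⇒ 3j(2 6 4; 0 -2 2)² = 56/2145, sgn +1
I_A²/I_B² = (14/429)/(56/2145) = 5/4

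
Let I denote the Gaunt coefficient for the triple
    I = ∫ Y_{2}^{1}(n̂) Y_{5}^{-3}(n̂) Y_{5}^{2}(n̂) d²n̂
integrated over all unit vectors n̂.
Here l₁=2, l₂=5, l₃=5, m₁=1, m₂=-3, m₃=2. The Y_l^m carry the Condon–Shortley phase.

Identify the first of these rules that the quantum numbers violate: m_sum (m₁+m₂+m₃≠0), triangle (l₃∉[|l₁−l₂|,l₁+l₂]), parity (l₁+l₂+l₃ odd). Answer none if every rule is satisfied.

none

m₁+m₂+m₃ = 1 − 3 + 2 = 0  ✓
triangle: |2−5|=3 ≤ l₃=5 ≤ 2+5=7  ✓
parity: l₁+l₂+l₃ = 12 is even  ✓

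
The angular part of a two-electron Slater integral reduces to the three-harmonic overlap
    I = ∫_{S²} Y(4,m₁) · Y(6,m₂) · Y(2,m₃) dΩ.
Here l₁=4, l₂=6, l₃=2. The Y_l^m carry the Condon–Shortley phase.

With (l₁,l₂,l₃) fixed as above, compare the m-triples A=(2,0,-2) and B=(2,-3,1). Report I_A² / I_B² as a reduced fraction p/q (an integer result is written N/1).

Shared (l₁,l₂,l₃)=(4,6,2): N and (l;000)² cancel in I_A²/I_B².
A: Δ = 8!·0!·4!/13! = 1/6435; Racah Σ t=2..2: t=2:+1/34560 = 1/34560; ⇒ 3j(4 6 2; 2 0 -2)² = 1/429, sgn +1
B: Δ = 8!·0!·4!/13! = 1/6435; Racah Σ t=2..2: t=2:+1/8640 = 1/8640; ⇒ 3j(4 6 2; 2 -3 1)² = 28/715, sgn -1
I_A²/I_B² = (1/429)/(28/715) = 5/84

5/84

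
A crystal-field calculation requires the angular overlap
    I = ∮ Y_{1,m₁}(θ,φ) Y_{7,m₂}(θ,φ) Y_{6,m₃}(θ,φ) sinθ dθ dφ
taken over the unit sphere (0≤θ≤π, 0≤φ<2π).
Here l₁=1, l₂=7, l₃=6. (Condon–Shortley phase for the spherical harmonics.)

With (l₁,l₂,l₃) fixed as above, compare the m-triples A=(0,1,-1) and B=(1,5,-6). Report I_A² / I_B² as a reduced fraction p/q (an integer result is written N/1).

Shared (l₁,l₂,l₃)=(1,7,6): N and (l;000)² cancel in I_A²/I_B².
A: Δ = 2!·0!·12!/15! = 1/1365; Racah Σ t=1..1: t=1:−1/604800 = -1/604800; ⇒ 3j(1 7 6; 0 1 -1)² = 16/455, sgn +1
B: Δ = 2!·0!·12!/15! = 1/1365; Racah Σ t=0..0: t=0:+1/958003200 = 1/958003200; ⇒ 3j(1 7 6; 1 5 -6)² = 1/1365, sgn +1
I_A²/I_B² = (16/455)/(1/1365) = 48/1

48/1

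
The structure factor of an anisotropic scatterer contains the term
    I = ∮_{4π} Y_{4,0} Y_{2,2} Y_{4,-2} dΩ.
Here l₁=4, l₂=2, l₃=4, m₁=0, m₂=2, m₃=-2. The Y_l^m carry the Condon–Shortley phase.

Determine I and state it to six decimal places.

m-sum 0 ✓  L=10 even ✓  2≤4≤6 ✓
Π(2lᵢ+1) = 9×5×9 = 405
triangle coeff Δ(4,2,4) = 1/13860
Σ_t [0,2]: t=0:+1/192 t=1:−1/36 t=2:+1/192 = -5/288
(3j)²=20/693 [(4 2 4; 0 0 0)], sign=-1
Σ_t [2,2]: t=2:+1/192 = 1/192
(3j)²=3/77 [(4 2 4; 0 2 -2)], sign=+1
⇒ 4πI² = 2700/5929
I = (-1)√(2700/5929/(4π)) = -0.19036462

-0.190365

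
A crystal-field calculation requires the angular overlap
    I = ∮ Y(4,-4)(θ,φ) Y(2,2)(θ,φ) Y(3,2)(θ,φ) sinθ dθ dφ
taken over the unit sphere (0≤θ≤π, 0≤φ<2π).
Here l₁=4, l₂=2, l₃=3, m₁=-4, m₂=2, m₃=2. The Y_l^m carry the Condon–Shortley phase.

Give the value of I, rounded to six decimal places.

l₁+l₂+l₃=9 is odd: 3j(l;000)=0 ⇒ I=0

0.000000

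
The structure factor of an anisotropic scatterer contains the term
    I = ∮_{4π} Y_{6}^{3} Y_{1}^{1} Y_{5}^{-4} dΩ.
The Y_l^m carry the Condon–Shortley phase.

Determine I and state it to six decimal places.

Checks pass: Σm=0; 12 even; l₃=5∈[5,7].
(2·6+1)(2·1+1)(2·5+1) = 429
Δ: 2! 10! 0! / 13! → 1/858
sum: t=1:−1/14400 = -1/14400
3j²(6 1 5; 0 0 0) = Δ·Π!·Σ² = 6/143  (sign +1)
sum: t=2:+1/725760 = 1/725760
3j²(6 1 5; 3 1 -4) = Δ·Π!·Σ² = 1/286  (sign -1)
combine: 4πI² = 429·6/143·1/286 = 9/143
take √, sign -1: I = -0.07076985

-0.070770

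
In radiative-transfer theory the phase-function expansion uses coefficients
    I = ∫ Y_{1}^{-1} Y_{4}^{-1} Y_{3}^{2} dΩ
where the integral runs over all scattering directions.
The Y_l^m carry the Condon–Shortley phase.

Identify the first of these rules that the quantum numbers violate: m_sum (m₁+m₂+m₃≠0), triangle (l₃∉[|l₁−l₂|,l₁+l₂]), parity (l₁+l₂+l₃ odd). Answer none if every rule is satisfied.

none

azimuthal sum: -1 − 1 + 2 = 0  ✓
3 ≤ 3 ≤ 5 (triangle on l)  ✓
L = 1 + 4 + 3 = 8 (even)  ✓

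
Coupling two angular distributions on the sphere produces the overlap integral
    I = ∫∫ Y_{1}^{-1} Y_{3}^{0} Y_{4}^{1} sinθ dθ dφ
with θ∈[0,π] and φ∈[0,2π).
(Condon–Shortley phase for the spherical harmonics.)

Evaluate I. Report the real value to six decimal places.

Rules hold: Σm=0, L=8 even, 2≤4≤4.
N = 3·7·9 = 189
Δ = 0!·2!·6!/9! = 1/252
Racah Σ t=0..0: t=0:+1/36 = 1/36
⇒ 3j(1 3 4; 0 0 0)² = 4/63, sgn +1
Racah Σ t=0..0: t=0:+1/72 = 1/72
⇒ 3j(1 3 4; -1 0 1)² = 5/126, sgn -1
4πI² = N·(3j₀)²·(3jₘ)² = 10/21
I = -1·√(0.47619/4π) = -0.19466390

-0.194664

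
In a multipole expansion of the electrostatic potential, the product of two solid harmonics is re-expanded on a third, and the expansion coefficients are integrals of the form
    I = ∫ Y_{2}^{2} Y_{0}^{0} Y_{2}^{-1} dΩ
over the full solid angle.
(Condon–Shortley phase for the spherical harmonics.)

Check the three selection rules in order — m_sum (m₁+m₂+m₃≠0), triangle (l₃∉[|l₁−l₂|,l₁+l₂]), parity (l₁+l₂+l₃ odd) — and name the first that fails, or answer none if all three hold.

m_sum

azimuthal sum: 2 + 0 − 1 = 1  ✗
2 ≤ 2 ≤ 2 (triangle on l)
L = 2 + 0 + 2 = 4 (even)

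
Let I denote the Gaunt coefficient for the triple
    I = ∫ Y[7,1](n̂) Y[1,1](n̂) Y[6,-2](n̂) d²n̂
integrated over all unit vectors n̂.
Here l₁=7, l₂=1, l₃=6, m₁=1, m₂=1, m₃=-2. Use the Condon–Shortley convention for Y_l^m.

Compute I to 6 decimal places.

Checks pass: Σm=0; 14 even; l₃=6∈[6,8].
(2·7+1)(2·1+1)(2·6+1) = 585
Δ: 2! 12! 0! / 15! → 1/1365
sum: t=1:−1/518400 = -1/518400
3j²(7 1 6; 0 0 0) = Δ·Π!·Σ² = 7/195  (sign -1)
sum: t=2:+1/1935360 = 1/1935360
3j²(7 1 6; 1 1 -2) = Δ·Π!·Σ² = 1/91  (sign +1)
combine: 4πI² = 585·7/195·1/91 = 3/13
take √, sign -1: I = -0.13551395

-0.135514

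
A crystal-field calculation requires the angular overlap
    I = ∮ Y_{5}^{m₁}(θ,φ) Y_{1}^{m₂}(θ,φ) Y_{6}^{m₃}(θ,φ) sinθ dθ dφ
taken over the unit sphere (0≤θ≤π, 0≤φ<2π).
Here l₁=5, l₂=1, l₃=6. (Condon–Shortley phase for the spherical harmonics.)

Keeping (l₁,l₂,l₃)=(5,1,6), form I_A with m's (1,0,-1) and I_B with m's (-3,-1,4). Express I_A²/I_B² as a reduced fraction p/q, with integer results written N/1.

Shared (l₁,l₂,l₃)=(5,1,6): N and (l;000)² cancel in I_A²/I_B².
A: Δ = 0!·10!·2!/13! = 1/858; Racah Σ t=0..0: t=0:+1/17280 = 1/17280; ⇒ 3j(5 1 6; 1 0 -1)² = 35/858, sgn -1
B: Δ = 0!·10!·2!/13! = 1/858; Racah Σ t=0..0: t=0:+1/161280 = 1/161280; ⇒ 3j(5 1 6; -3 -1 4)² = 15/286, sgn +1
I_A²/I_B² = (35/858)/(15/286) = 7/9

7/9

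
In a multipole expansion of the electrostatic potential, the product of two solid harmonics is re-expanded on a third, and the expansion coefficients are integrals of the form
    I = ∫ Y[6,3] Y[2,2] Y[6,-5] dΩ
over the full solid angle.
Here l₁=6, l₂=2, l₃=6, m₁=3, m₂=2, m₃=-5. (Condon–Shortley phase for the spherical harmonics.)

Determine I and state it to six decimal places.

Rules hold: Σm=0, L=14 even, 4≤6≤8.
N = 13·5·13 = 845
Δ = 2!·10!·2!/15! = 1/90090
Racah Σ t=0..2: t=0:+1/69120 t=1:−1/14400 t=2:+1/69120 = -7/172800
⇒ 3j(6 2 6; 0 0 0)² = 14/715, sgn -1
Racah Σ t=2..2: t=2:+1/1451520 = 1/1451520
⇒ 3j(6 2 6; 3 2 -5)² = 1/91, sgn -1
4πI² = N·(3j₀)²·(3jₘ)² = 2/11
I = +1·√(0.181818/4π) = 0.12028562

0.120286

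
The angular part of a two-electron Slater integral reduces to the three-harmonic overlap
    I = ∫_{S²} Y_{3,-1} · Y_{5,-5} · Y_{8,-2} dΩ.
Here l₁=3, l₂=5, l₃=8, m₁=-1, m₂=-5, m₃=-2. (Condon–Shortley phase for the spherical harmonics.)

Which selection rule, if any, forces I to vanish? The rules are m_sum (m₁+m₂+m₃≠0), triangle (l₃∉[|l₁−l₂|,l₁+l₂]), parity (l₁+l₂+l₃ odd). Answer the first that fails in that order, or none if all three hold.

m_sum

m₁+m₂+m₃ = -1 − 5 − 2 = -8  ✗
triangle: |3−5|=2 ≤ l₃=8 ≤ 3+5=8
parity: l₁+l₂+l₃ = 16 is even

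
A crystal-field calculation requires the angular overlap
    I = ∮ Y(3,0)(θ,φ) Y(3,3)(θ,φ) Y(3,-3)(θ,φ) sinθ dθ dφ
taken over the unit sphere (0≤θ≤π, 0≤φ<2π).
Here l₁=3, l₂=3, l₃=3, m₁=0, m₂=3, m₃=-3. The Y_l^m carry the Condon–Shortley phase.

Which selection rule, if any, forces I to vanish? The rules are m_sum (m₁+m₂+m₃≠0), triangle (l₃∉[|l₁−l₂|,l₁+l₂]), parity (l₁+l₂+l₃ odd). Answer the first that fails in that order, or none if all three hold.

Σmᵢ = 0  ✓
l₃∈[|l₁−l₂|,l₁+l₂]=[0,6], have l₃=3  ✓
Σlᵢ = 9 ⇒ odd  ✗

parity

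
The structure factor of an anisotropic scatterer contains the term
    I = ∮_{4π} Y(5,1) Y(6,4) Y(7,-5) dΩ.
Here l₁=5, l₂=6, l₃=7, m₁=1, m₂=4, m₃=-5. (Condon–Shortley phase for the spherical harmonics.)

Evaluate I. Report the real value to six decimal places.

0.109766

m-sum 0 ✓  L=18 even ✓  1≤7≤11 ✓
Π(2lᵢ+1) = 11×13×15 = 2145
triangle coeff Δ(5,6,7) = 1/174594420
Σ_t [0,4]: t=0:+1/4147200 t=1:−1/207360 t=2:+1/82944 t=3:−1/207360 t=4:+1/4147200 = 1/345600
(3j)²=420/46189 [(5 6 7; 0 0 0)], sign=-1
Σ_t [2,4]: t=2:+1/7741440 t=3:−1/3628800 t=4:+1/24883200 = -37/348364800
(3j)²=1369/176358 [(5 6 7; 1 4 -5)], sign=-1
⇒ 4πI² = 205350/1356277
I = (+1)√(205350/1356277/(4π)) = 0.10976610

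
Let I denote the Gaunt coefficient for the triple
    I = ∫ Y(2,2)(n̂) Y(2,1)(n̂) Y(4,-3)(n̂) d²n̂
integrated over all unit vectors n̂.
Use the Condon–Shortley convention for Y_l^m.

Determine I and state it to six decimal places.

m-sum 0 ✓  L=8 even ✓  0≤4≤4 ✓
Π(2lᵢ+1) = 5×5×9 = 225
triangle coeff Δ(2,2,4) = 1/630
Σ_t [0,0]: t=0:+1/16 = 1/16
(3j)²=2/35 [(2 2 4; 0 0 0)], sign=+1
Σ_t [0,0]: t=0:+1/144 = 1/144
(3j)²=1/18 [(2 2 4; 2 1 -3)], sign=-1
⇒ 4πI² = 5/7
I = (-1)√(5/7/(4π)) = -0.23841361

-0.238414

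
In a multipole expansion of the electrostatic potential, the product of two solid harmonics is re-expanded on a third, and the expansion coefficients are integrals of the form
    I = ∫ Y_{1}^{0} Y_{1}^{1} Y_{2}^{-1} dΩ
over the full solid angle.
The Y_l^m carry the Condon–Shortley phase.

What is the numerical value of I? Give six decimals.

m-sum 0 ✓  L=4 even ✓  0≤2≤2 ✓
Π(2lᵢ+1) = 3×3×5 = 45
triangle coeff Δ(1,1,2) = 1/30
Σ_t [0,0]: t=0:+1/1 = 1/1
(3j)²=2/15 [(1 1 2; 0 0 0)], sign=+1
Σ_t [0,0]: t=0:+1/2 = 1/2
(3j)²=1/10 [(1 1 2; 0 1 -1)], sign=-1
⇒ 4πI² = 3/5
I = (-1)√(3/5/(4π)) = -0.21850969

-0.218510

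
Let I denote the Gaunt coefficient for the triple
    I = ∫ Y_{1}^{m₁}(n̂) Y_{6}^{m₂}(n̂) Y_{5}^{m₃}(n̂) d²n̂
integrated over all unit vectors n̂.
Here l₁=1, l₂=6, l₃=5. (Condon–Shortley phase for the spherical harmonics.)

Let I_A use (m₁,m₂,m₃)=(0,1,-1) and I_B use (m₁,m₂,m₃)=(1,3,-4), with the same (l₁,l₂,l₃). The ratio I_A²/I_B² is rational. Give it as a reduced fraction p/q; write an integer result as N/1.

35/3

Same 1,6,5: normalisation and zero-m 3j drop out of the ratio.
A: Δ: 2! 0! 10! / 13! → 1/858; sum: t=1:−1/17280 = -1/17280; 3j²(1 6 5; 0 1 -1) = Δ·Π!·Σ² = 35/858  (sign -1)
B: Δ: 2! 0! 10! / 13! → 1/858; sum: t=0:+1/725760 = 1/725760; 3j²(1 6 5; 1 3 -4) = Δ·Π!·Σ² = 1/286  (sign -1)
I_A²/I_B² = (35/858)/(1/286) = 35/3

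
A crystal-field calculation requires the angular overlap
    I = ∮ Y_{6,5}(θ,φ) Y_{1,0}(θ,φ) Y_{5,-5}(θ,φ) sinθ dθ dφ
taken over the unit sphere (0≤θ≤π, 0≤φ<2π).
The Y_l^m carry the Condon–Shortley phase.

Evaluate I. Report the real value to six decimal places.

Rules hold: Σm=0, L=12 even, 5≤5≤7.
N = 13·3·11 = 429
Δ = 2!·10!·0!/13! = 1/858
Racah Σ t=1..1: t=1:−1/14400 = -1/14400
⇒ 3j(6 1 5; 0 0 0)² = 6/143, sgn +1
Racah Σ t=1..1: t=1:−1/3628800 = -1/3628800
⇒ 3j(6 1 5; 5 0 -5)² = 1/78, sgn -1
4πI² = N·(3j₀)²·(3jₘ)² = 3/13
I = -1·√(0.230769/4π) = -0.13551395

-0.135514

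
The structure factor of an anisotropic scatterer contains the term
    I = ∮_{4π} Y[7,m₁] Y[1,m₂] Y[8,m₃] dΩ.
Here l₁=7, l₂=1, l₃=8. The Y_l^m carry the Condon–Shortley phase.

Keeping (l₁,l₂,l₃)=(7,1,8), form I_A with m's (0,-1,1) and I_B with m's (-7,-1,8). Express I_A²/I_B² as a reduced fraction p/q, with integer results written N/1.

Same 7,1,8: normalisation and zero-m 3j drop out of the ratio.
A: Δ: 0! 14! 2! / 17! → 1/2040; sum: t=0:+1/50803200 = 1/50803200; 3j²(7 1 8; 0 -1 1) = Δ·Π!·Σ² = 3/170  (sign -1)
B: Δ: 0! 14! 2! / 17! → 1/2040; sum: t=0:+1/174356582400 = 1/174356582400; 3j²(7 1 8; -7 -1 8) = Δ·Π!·Σ² = 1/17  (sign +1)
I_A²/I_B² = (3/170)/(1/17) = 3/10

3/10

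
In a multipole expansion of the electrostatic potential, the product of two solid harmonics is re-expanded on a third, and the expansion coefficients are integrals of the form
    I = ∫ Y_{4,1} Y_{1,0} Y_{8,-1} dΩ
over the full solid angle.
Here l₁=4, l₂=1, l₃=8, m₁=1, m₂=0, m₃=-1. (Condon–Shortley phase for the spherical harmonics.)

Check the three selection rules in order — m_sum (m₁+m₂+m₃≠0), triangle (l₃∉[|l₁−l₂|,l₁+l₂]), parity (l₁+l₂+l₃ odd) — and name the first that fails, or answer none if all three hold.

m₁+m₂+m₃ = 1 + 0 − 1 = 0  ✓
triangle: |4−1|=3 ≤ l₃=8 ≤ 4+1=5  ✗
parity: l₁+l₂+l₃ = 13 is odd

triangle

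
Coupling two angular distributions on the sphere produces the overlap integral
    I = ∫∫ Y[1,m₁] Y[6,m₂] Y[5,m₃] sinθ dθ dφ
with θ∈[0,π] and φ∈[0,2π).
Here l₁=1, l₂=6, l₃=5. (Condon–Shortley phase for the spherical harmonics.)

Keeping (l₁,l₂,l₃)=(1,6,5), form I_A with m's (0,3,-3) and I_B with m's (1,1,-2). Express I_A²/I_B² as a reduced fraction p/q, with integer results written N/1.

Shared (l₁,l₂,l₃)=(1,6,5): N and (l;000)² cancel in I_A²/I_B².
A: Δ = 2!·0!·10!/13! = 1/858; Racah Σ t=1..1: t=1:−1/80640 = -1/80640; ⇒ 3j(1 6 5; 0 3 -3)² = 9/286, sgn -1
B: Δ = 2!·0!·10!/13! = 1/858; Racah Σ t=0..0: t=0:+1/60480 = 1/60480; ⇒ 3j(1 6 5; 1 1 -2)² = 5/429, sgn -1
I_A²/I_B² = (9/286)/(5/429) = 27/10

27/10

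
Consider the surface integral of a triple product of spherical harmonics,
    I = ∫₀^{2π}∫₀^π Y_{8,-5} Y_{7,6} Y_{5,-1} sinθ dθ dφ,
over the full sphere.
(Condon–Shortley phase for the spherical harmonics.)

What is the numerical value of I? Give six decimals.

Rules hold: Σm=0, L=20 even, 1≤5≤15.
N = 17·15·11 = 2805
Δ = 10!·6!·4!/21! = 1/814773960
Racah Σ t=3..7: t=3:−1/87091200 t=4:+1/4976640 t=5:−1/2073600 t=6:+1/4976640 t=7:−1/87091200 = -1/9676800
⇒ 3j(8 7 5; 0 0 0)² = 360/46189, sgn +1
Racah Σ t=9..10: t=9:−1/418037760 t=10:+1/783820800 = -1/895795200
⇒ 3j(8 7 5; -5 6 -1)² = 143/23256, sgn -1
4πI² = N·(3j₀)²·(3jₘ)² = 825/6137
I = -1·√(0.134431/4π) = -0.10342939

-0.103429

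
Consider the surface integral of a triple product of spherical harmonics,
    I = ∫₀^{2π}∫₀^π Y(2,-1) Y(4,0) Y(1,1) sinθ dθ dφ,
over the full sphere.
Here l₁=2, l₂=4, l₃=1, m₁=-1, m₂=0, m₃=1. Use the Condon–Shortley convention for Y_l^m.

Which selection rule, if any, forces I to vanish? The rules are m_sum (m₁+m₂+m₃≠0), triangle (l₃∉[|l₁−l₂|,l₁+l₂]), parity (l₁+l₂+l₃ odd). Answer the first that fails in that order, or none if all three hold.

triangle

azimuthal sum: -1 + 0 + 1 = 0  ✓
2 ≤ 1 ≤ 6 (triangle on l)  ✗
L = 2 + 4 + 1 = 7 (odd)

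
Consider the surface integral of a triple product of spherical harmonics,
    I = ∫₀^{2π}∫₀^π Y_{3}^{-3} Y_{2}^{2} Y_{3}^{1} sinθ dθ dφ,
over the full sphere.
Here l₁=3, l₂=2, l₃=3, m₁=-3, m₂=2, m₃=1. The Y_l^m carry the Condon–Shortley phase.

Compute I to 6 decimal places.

m-sum 0 ✓  L=8 even ✓  1≤3≤5 ✓
Π(2lᵢ+1) = 7×5×7 = 245
triangle coeff Δ(3,2,3) = 1/3780
Σ_t [0,2]: t=0:+1/24 t=1:−1/4 t=2:+1/24 = -1/6
(3j)²=4/105 [(3 2 3; 0 0 0)], sign=+1
Σ_t [2,2]: t=2:+1/96 = 1/96
(3j)²=1/42 [(3 2 3; -3 2 1)], sign=+1
⇒ 4πI² = 2/9
I = (+1)√(2/9/(4π)) = 0.13298076

0.132981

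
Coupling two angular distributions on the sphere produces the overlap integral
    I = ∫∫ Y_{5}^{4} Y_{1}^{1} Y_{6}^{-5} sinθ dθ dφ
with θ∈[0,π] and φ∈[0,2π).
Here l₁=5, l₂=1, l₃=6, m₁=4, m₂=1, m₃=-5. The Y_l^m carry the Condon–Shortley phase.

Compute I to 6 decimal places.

Rules hold: Σm=0, L=12 even, 4≤6≤6.
N = 11·3·13 = 429
Δ = 0!·10!·2!/13! = 1/858
Racah Σ t=0..0: t=0:+1/14400 = 1/14400
⇒ 3j(5 1 6; 0 0 0)² = 6/143, sgn +1
Racah Σ t=0..0: t=0:+1/725760 = 1/725760
⇒ 3j(5 1 6; 4 1 -5)² = 5/78, sgn -1
4πI² = N·(3j₀)²·(3jₘ)² = 15/13
I = -1·√(1.15385/4π) = -0.30301841

-0.303018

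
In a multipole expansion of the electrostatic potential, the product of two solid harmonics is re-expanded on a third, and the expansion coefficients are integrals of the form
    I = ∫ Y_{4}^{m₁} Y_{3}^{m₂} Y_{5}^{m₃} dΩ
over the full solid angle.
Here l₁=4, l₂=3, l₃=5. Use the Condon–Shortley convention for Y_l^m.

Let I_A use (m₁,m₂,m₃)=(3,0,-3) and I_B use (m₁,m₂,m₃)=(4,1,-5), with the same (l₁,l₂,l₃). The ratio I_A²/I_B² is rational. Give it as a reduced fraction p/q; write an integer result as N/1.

l's match ⇒ only the (l;m) 3-j factors differ between A and B.
A: triangle coeff Δ(4,3,5) = 1/180180; Σ_t [0,1]: t=0:+1/1440 t=1:−1/2880 = 1/2880; (3j)²=7/715 [(4 3 5; 3 0 -3)], sign=+1
B: triangle coeff Δ(4,3,5) = 1/180180; Σ_t [0,0]: t=0:+1/34560 = 1/34560; (3j)²=14/429 [(4 3 5; 4 1 -5)], sign=+1
I_A²/I_B² = (7/715)/(14/429) = 3/10

3/10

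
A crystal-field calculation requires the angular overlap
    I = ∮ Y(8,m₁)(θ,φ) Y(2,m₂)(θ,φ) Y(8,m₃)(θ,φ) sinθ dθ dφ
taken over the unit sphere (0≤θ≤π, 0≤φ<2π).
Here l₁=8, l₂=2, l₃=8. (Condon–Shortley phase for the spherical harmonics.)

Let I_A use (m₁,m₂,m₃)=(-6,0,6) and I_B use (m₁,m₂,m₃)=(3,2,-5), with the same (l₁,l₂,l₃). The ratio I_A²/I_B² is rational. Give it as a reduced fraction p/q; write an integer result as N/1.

18/65

l's match ⇒ only the (l;m) 3-j factors differ between A and B.
A: triangle coeff Δ(8,2,8) = 1/348840; Σ_t [0,2]: t=0:+1/348713164800 t=1:−1/6227020800 t=2:+1/3832012800 = 1/9686476800; (3j)²=6/1615 [(8 2 8; -6 0 6)], sign=+1
B: triangle coeff Δ(8,2,8) = 1/348840; Σ_t [2,2]: t=2:+1/958003200 = 1/958003200; (3j)²=13/969 [(8 2 8; 3 2 -5)], sign=-1
I_A²/I_B² = (6/1615)/(13/969) = 18/65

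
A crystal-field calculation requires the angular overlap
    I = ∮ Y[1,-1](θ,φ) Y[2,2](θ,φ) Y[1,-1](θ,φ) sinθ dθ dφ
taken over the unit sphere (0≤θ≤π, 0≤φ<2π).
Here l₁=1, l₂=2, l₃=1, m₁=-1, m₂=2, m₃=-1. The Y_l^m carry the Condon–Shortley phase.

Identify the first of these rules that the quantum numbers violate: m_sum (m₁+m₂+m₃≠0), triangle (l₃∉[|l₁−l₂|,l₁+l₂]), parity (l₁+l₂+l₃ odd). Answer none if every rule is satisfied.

Σmᵢ = 0  ✓
l₃∈[|l₁−l₂|,l₁+l₂]=[1,3], have l₃=1  ✓
Σlᵢ = 4 ⇒ even  ✓

none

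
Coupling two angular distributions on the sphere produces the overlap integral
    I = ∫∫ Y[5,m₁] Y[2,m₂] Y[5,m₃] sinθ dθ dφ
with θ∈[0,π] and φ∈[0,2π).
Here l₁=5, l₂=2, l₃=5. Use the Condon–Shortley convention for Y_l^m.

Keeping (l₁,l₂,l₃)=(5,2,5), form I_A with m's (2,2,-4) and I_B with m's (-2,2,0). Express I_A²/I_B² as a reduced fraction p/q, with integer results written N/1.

Shared (l₁,l₂,l₃)=(5,2,5): N and (l;000)² cancel in I_A²/I_B².
A: Δ = 2!·8!·2!/13! = 1/38610; Racah Σ t=2..2: t=2:+1/20160 = 1/20160; ⇒ 3j(5 2 5; 2 2 -4)² = 12/715, sgn -1
B: Δ = 2!·8!·2!/13! = 1/38610; Racah Σ t=2..2: t=2:+1/2880 = 1/2880; ⇒ 3j(5 2 5; -2 2 0)² = 14/429, sgn -1
I_A²/I_B² = (12/715)/(14/429) = 18/35

18/35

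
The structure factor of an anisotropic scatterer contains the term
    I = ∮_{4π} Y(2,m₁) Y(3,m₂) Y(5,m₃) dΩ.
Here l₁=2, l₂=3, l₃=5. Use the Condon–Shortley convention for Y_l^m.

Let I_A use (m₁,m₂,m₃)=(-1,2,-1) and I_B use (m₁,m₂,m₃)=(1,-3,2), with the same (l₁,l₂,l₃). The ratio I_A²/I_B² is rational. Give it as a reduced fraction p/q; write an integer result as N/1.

Same 2,3,5: normalisation and zero-m 3j drop out of the ratio.
A: Δ: 0! 4! 6! / 11! → 1/2310; sum: t=0:+1/720 = 1/720; 3j²(2 3 5; -1 2 -1) = Δ·Π!·Σ² = 4/385  (sign +1)
B: Δ: 0! 4! 6! / 11! → 1/2310; sum: t=0:+1/4320 = 1/4320; 3j²(2 3 5; 1 -3 2) = Δ·Π!·Σ² = 1/330  (sign -1)
I_A²/I_B² = (4/385)/(1/330) = 24/7

24/7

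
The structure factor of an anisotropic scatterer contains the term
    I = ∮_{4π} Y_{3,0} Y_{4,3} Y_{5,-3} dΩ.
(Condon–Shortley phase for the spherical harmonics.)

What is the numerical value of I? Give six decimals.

0.103862

m-sum 0 ✓  L=12 even ✓  1≤5≤7 ✓
Π(2lᵢ+1) = 7×9×11 = 693
triangle coeff Δ(3,4,5) = 1/180180
Σ_t [0,2]: t=0:+1/576 t=1:−1/144 t=2:+1/576 = -1/288
(3j)²=20/1001 [(3 4 5; 0 0 0)], sign=+1
Σ_t [1,2]: t=1:−1/2880 t=2:+1/1440 = 1/2880
(3j)²=7/715 [(3 4 5; 0 3 -3)], sign=+1
⇒ 4πI² = 252/1859
I = (+1)√(252/1859/(4π)) = 0.10386175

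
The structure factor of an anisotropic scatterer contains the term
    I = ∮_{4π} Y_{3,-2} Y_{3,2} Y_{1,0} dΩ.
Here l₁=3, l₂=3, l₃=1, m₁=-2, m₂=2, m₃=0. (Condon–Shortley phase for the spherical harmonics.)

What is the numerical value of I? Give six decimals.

0.000000

L=7 odd ⇒ parity kills the (l;000) factor ⇒ I = 0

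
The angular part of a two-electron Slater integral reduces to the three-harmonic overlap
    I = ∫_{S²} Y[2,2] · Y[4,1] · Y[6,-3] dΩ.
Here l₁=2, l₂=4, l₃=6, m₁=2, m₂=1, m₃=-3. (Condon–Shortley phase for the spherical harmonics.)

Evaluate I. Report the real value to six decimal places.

Rules hold: Σm=0, L=12 even, 2≤6≤6.
N = 5·9·13 = 585
Δ = 0!·4!·8!/13! = 1/6435
Racah Σ t=0..0: t=0:+1/2304 = 1/2304
⇒ 3j(2 4 6; 0 0 0)² = 5/143, sgn +1
Racah Σ t=0..0: t=0:+1/17280 = 1/17280
⇒ 3j(2 4 6; 2 1 -3)² = 14/715, sgn -1
4πI² = N·(3j₀)²·(3jₘ)² = 630/1573
I = -1·√(0.400509/4π) = -0.17852580

-0.178526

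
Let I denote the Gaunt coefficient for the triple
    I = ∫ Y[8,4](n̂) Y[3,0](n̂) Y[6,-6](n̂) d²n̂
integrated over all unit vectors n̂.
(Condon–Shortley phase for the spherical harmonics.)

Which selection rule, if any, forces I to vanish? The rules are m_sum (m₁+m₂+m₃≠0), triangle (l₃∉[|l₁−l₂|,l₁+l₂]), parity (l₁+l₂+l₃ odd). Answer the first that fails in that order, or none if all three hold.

azimuthal sum: 4 + 0 − 6 = -2  ✗
5 ≤ 6 ≤ 11 (triangle on l)
L = 8 + 3 + 6 = 17 (odd)

m_sum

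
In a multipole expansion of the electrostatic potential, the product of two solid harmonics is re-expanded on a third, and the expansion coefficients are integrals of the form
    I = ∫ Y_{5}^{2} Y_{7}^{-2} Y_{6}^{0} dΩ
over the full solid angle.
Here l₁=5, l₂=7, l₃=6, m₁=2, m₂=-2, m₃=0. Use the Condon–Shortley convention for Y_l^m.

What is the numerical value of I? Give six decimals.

-0.056352

m-sum 0 ✓  L=18 even ✓  2≤6≤12 ✓
Π(2lᵢ+1) = 11×15×13 = 2145
triangle coeff Δ(5,7,6) = 1/174594420
Σ_t [1,5]: t=1:−1/4147200 t=2:+1/207360 t=3:−1/82944 t=4:+1/207360 t=5:−1/4147200 = -1/345600
(3j)²=420/46189 [(5 7 6; 0 0 0)], sign=-1
Σ_t [0,3]: t=0:+1/3110400 t=1:−1/276480 t=2:+1/207360 t=3:−1/1244160 = 1/1382400
(3j)²=189/92378 [(5 7 6; 2 -2 0)], sign=+1
⇒ 4πI² = 595350/14919047
I = (-1)√(595350/14919047/(4π)) = -0.05635218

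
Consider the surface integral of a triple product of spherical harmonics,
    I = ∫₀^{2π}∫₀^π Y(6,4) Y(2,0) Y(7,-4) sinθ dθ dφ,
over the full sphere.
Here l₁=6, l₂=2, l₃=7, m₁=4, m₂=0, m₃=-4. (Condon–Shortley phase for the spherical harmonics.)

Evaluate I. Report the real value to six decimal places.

l₁+l₂+l₃=15 is odd: 3j(l;000)=0 ⇒ I=0

0.000000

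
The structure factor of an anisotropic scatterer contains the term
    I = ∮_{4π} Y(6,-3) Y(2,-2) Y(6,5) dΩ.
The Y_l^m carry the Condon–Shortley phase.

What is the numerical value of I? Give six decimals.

0.120286

Checks pass: Σm=0; 14 even; l₃=6∈[4,8].
(2·6+1)(2·2+1)(2·6+1) = 845
Δ: 2! 10! 2! / 15! → 1/90090
sum: t=0:+1/69120 t=1:−1/14400 t=2:+1/69120 = -7/172800
3j²(6 2 6; 0 0 0) = Δ·Π!·Σ² = 14/715  (sign -1)
sum: t=0:+1/1451520 = 1/1451520
3j²(6 2 6; -3 -2 5) = Δ·Π!·Σ² = 1/91  (sign -1)
combine: 4πI² = 845·14/715·1/91 = 2/11
take √, sign +1: I = 0.12028562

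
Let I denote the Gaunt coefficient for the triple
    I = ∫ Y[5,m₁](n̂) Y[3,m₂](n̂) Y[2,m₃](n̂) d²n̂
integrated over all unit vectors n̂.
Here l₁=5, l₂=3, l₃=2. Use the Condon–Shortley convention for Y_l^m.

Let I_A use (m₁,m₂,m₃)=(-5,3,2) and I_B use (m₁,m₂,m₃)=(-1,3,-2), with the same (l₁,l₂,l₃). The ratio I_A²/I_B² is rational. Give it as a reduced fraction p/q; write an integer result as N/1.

210/1

Shared (l₁,l₂,l₃)=(5,3,2): N and (l;000)² cancel in I_A²/I_B².
A: Δ = 6!·4!·0!/11! = 1/2310; Racah Σ t=6..6: t=6:+1/17280 = 1/17280; ⇒ 3j(5 3 2; -5 3 2)² = 1/11, sgn +1
B: Δ = 6!·4!·0!/11! = 1/2310; Racah Σ t=6..6: t=6:+1/17280 = 1/17280; ⇒ 3j(5 3 2; -1 3 -2)² = 1/2310, sgn +1
I_A²/I_B² = (1/11)/(1/2310) = 210/1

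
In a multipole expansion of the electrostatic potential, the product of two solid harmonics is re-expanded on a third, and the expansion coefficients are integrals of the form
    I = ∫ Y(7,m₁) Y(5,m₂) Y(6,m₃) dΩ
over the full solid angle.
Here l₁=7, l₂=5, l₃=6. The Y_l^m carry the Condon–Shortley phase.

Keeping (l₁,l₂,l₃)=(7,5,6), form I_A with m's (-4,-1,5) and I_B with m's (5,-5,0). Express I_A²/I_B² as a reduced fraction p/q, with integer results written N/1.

55/294

Same 7,5,6: normalisation and zero-m 3j drop out of the ratio.
A: Δ: 6! 8! 4! / 19! → 1/174594420; sum: t=3:−1/8709120 t=4:+1/5806080 = 1/17418240; 3j²(7 5 6; -4 -1 5) = Δ·Π!·Σ² = 275/88179  (sign -1)
B: Δ: 6! 8! 4! / 19! → 1/174594420; sum: t=0:+1/24883200 = 1/24883200; 3j²(7 5 6; 5 -5 0) = Δ·Π!·Σ² = 70/4199  (sign +1)
I_A²/I_B² = (275/88179)/(70/4199) = 55/294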